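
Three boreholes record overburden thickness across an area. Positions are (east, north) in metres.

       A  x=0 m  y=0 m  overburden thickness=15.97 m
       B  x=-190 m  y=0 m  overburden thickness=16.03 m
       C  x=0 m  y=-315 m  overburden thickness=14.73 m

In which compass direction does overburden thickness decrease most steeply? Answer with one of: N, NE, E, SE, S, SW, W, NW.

∂d/∂x = (16.03 − 15.97) / (-190 − 0) = -0.0003158
∂d/∂y = (14.73 − 15.97) / (-315 − 0) = +0.003937
Steepest decrease is along −∇f = (+0.0003158 E, -0.003937 N) → south.

S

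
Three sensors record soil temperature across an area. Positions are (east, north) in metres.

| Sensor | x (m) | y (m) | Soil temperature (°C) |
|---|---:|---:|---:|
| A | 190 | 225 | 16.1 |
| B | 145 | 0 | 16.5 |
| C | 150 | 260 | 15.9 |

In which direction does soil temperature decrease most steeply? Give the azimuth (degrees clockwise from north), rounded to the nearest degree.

309°

Differences from A: to B (Δx, Δy, Δh) = (-45, -225, +0.4); to C = (-40, 35, -0.2).
Solve a·Δx + b·Δy = ΔT: det = (-45)·35 − (-40)·(-225) = -10575.
∂T/∂x = [(+0.4)·35 − (-0.2)·(-225)] / -10575 = +0.002931
∂T/∂y = [(-45)·(-0.2) − (-40)·(+0.4)] / -10575 = -0.002364
Steepest decrease is along −∇f: components (-0.002931 E, +0.002364 N).
Azimuth = atan2(-0.002931, +0.002364) = 308.9° ≈ 309°.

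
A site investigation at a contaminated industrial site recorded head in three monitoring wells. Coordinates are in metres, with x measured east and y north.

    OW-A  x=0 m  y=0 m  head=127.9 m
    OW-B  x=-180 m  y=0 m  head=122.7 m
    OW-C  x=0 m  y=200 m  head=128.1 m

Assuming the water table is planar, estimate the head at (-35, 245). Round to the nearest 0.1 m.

127.1 m

∂h/∂x = (122.7 − 127.9) / (-180 − 0) = +0.02889
∂h/∂y = (128.1 − 127.9) / (200 − 0) = +0.0010000
h(-35, 245) = 127.9 + (+0.02889)·(-35) + (+0.0010000)·(245) = 127.9 -1.011 +0.245 = 127.134 m.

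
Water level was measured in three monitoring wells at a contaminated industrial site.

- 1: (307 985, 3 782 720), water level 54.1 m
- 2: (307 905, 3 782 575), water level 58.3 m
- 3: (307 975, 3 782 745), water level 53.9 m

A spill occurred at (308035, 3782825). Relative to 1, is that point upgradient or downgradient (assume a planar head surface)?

Differences from 1: to 2 (Δx, Δy, Δh) = (-80, -145, +4.2); to 3 = (-10, 25, -0.2).
Solve a·Δx + b·Δy = Δh: det = (-80)·25 − (-10)·(-145) = -3450.
∂h/∂x = [(+4.2)·25 − (-0.2)·(-145)] / -3450 = -0.02203
∂h/∂y = [(-80)·(-0.2) − (-10)·(+4.2)] / -3450 = -0.01681
Head at (308035, 3782825) = 54.1 + (-0.02203)·(50) + (-0.01681)·(105) = 51.23 m.
That is lower than the 54.1 m at 1, so the point is downgradient.

downgradient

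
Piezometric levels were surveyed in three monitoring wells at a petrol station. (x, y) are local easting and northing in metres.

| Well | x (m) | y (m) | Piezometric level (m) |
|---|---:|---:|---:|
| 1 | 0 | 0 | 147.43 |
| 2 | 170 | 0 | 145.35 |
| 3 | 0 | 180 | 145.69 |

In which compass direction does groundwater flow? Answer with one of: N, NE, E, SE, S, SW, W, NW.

∂h/∂x = (145.35 − 147.43) / (170 − 0) = -0.01224
∂h/∂y = (145.69 − 147.43) / (180 − 0) = -0.009667
Flow = −∇h = (+0.01224 east, +0.009667 north), which points northeast.

NE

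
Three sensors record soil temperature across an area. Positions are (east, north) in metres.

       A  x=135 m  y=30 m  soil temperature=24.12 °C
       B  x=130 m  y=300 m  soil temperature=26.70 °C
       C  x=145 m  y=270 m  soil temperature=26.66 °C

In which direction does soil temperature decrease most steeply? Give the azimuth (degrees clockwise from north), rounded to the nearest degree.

240°

Differences from A: to B (Δx, Δy, Δh) = (-5, 270, +2.58); to C = (10, 240, +2.54).
Solve a·Δx + b·Δy = ΔT: det = (-5)·240 − 10·270 = -3900.
∂T/∂x = [(+2.58)·240 − (+2.54)·270] / -3900 = +0.01708
∂T/∂y = [(-5)·(+2.54) − 10·(+2.58)] / -3900 = +0.009872
Steepest decrease is along −∇f: components (-0.01708 E, -0.009872 N).
Azimuth = atan2(-0.01708, -0.009872) = 240.0° ≈ 240°.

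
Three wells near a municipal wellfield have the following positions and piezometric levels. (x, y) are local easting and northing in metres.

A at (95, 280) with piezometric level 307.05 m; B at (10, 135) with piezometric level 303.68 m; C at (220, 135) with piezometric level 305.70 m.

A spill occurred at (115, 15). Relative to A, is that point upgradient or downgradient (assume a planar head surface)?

Taking A as reference: B−A = (-85, -145, -3.37); C−A = (125, -145, -1.35).
Solve a·Δx + b·Δy = Δh: det = (-85)·(-145) − 125·(-145) = 30450.
∂h/∂x = [(-3.37)·(-145) − (-1.35)·(-145)] / 30450 = +0.009619
∂h/∂y = [(-85)·(-1.35) − 125·(-3.37)] / 30450 = +0.01760
Head at (115, 15) = 307.05 + (+0.009619)·(20) + (+0.01760)·(-265) = 302.58 m.
That is lower than the 307.05 m at A, so the point is downgradient.

downgradient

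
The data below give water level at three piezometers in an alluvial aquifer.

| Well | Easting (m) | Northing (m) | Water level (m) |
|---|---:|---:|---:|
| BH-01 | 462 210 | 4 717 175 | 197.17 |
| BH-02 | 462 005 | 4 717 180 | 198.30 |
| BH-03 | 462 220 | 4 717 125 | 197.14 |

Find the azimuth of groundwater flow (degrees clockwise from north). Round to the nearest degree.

085°

Three-point gradient (reference BH-01): Δ to BH-02 = (-205, 5, +1.13), Δ to BH-03 = (10, -50, -0.03).
∂h/∂x = -0.005525, ∂h/∂y = -0.0005049 (det = 10200).
Flow direction (−∇h) has components (+0.005525 E, +0.0005049 N).
Azimuth = atan2(E, N) = atan2(+0.005525, +0.0005049) = 84.8° ≈ 085°.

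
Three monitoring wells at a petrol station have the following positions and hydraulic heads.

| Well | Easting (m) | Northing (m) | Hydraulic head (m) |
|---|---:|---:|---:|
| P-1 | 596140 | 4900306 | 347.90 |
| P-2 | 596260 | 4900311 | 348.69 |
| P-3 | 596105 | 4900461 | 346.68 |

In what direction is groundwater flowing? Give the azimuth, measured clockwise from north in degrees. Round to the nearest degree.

Differences from P-1: to P-2 (Δx, Δy, Δh) = (120, 5, +0.79); to P-3 = (-35, 155, -1.22).
Solve a·Δx + b·Δy = Δh: det = 120·155 − (-35)·5 = 18775.
∂h/∂x = [(+0.79)·155 − (-1.22)·5] / 18775 = +0.006847
∂h/∂y = [120·(-1.22) − (-35)·(+0.79)] / 18775 = -0.006325
Flow direction (−∇h) has components (-0.006847 E, +0.006325 N).
Azimuth = atan2(E, N) = atan2(-0.006847, +0.006325) = 312.7° ≈ 313°.

313°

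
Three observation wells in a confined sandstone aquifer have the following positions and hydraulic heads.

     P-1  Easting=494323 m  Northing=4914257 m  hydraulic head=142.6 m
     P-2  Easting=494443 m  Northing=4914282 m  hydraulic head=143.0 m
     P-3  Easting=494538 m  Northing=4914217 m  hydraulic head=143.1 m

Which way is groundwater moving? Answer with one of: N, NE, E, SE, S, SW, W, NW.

SW

With h = a·x + b·y + c and P-1 as origin, the differences give:
  120·a + 25·b = +0.4
  215·a + (-40)·b = +0.5
Eliminate b (×(-40) and ×25, subtract): -10175·a = -28.50 → a = ∂h/∂x = +0.002801
Back-substitute: b = ∂h/∂y = +0.002555.
Flow = −∇h = (-0.002801 east, -0.002555 north), which points southwest.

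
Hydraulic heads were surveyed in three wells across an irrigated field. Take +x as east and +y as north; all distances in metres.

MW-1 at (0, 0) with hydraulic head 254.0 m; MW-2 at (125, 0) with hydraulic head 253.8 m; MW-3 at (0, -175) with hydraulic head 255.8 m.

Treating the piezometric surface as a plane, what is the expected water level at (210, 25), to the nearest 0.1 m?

253.4 m

∂h/∂x = (253.8 − 254.0) / (125 − 0) = -0.001600
∂h/∂y = (255.8 − 254.0) / (-175 − 0) = -0.01029
h(210, 25) = 254.0 + (-0.001600)·(210) + (-0.01029)·(25) = 254.0 -0.336 -0.257 = 253.407 m.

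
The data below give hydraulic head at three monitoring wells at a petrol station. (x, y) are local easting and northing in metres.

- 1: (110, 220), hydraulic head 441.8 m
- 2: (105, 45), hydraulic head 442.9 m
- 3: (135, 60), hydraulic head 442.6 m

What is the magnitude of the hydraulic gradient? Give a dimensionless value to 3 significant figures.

Three-point gradient (reference 1): Δ to 2 = (-5, -175, +1.1), Δ to 3 = (25, -160, +0.8).
∂h/∂x = -0.006957, ∂h/∂y = -0.006087 (det = 5175).
|∇h| = √(-0.006957² + -0.006087²) = 0.009244

0.00924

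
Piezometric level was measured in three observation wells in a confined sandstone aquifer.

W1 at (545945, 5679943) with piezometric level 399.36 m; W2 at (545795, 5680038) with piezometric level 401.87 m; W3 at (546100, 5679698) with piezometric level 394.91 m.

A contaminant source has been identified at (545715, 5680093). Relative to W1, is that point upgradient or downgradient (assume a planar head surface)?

Differences from W1: to W2 (Δx, Δy, Δh) = (-150, 95, +2.51); to W3 = (155, -245, -4.45).
Determinant of the coordinate differences = (-150)·(-245) − 155·95 = 22025.
∂h/∂x = [(+2.51)·(-245) − (-4.45)·95] / 22025 = -0.008726
∂h/∂y = [(-150)·(-4.45) − 155·(+2.51)] / 22025 = +0.01264
Head at (545715, 5680093) = 399.36 + (-0.008726)·(-230) + (+0.01264)·(150) = 403.26 m.
That is higher than the 399.36 m at W1, so the point is upgradient.

upgradient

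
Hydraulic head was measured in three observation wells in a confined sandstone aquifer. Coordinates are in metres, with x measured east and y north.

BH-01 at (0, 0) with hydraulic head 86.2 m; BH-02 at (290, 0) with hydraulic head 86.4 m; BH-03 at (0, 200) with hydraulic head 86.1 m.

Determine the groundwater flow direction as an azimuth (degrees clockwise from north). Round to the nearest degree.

∂h/∂x = (86.4 − 86.2) / (290 − 0) = +0.0006897
∂h/∂y = (86.1 − 86.2) / (200 − 0) = -0.0005000
Flow direction (−∇h) has components (-0.0006897 E, +0.0005000 N).
Azimuth = atan2(E, N) = atan2(-0.0006897, +0.0005000) = 305.9° ≈ 306°.

306°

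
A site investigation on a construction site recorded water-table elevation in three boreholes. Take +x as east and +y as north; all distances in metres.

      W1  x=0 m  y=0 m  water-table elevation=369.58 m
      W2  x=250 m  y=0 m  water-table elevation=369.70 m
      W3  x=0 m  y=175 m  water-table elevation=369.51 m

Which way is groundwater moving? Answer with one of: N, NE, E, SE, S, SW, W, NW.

NW

∂h/∂x = (369.70 − 369.58) / (250 − 0) = +0.0004800
∂h/∂y = (369.51 − 369.58) / (175 − 0) = -0.0004000
Flow = −∇h = (-0.0004800 east, +0.0004000 north), which points northwest.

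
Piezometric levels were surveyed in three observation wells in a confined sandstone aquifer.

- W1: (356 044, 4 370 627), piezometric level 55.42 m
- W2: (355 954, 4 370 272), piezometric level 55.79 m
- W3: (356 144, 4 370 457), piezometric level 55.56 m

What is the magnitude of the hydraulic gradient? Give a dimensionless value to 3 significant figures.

0.00101

Three-point gradient (reference W1): Δ to W2 = (-90, -355, +0.37), Δ to W3 = (100, -170, +0.14).
∂h/∂x = -0.0002598, ∂h/∂y = -0.0009764 (det = 50800).
|∇h| = √(-0.0002598² + -0.0009764²) = 0.00101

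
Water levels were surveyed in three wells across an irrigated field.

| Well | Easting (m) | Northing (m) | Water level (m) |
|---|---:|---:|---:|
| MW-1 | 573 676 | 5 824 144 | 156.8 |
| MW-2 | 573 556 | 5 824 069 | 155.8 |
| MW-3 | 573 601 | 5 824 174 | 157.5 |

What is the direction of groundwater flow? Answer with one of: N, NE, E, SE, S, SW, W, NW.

Differences from MW-1: to MW-2 (Δx, Δy, Δh) = (-120, -75, -1.0); to MW-3 = (-75, 30, +0.7).
Solve a·Δx + b·Δy = Δh: det = (-120)·30 − (-75)·(-75) = -9225.
∂h/∂x = [(-1.0)·30 − (+0.7)·(-75)] / -9225 = -0.002439
∂h/∂y = [(-120)·(+0.7) − (-75)·(-1.0)] / -9225 = +0.01724
Flow = −∇h = (+0.002439 east, -0.01724 north), which points south.

S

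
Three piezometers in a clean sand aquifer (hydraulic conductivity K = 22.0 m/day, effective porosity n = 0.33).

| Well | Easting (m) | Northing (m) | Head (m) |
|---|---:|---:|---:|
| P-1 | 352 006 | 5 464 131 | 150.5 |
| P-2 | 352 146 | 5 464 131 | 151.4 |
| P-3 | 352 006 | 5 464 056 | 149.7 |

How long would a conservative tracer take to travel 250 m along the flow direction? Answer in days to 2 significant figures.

∂h/∂x = (151.4 − 150.5) / (352146 − 352006) = +0.006429
∂h/∂y = (149.7 − 150.5) / (5464056 − 5464131) = +0.01067
|∇h| = √(0.006429² + 0.01067²) = 0.01246
Seepage velocity v = K·i/n = 22.0 × 0.01246 / 0.33 = 0.8307 m/day.
t = 250 / 0.8307 = 301 days.

300 days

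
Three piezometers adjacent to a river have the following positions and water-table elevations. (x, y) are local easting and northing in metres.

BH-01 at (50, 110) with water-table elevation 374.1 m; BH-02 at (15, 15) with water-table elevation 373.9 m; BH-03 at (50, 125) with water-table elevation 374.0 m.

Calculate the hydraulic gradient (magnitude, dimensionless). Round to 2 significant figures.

0.025

With h = a·x + b·y + c and BH-01 as origin, the differences give:
  (-35)·a + (-95)·b = -0.2
  0·a + 15·b = -0.1
Eliminate b (×15 and ×(-95), subtract): -525·a = -12.50 → a = ∂h/∂x = +0.02381
Back-substitute: b = ∂h/∂y = -0.006667.
|∇h| = √(0.02381² + -0.006667²) = 0.02473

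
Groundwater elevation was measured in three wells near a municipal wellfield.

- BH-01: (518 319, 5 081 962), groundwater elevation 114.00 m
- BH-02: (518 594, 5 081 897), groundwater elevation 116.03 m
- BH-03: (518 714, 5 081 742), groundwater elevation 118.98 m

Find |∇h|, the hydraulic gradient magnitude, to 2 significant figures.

With h = a·x + b·y + c and BH-01 as origin, the differences give:
  275·a + (-65)·b = +2.03
  395·a + (-220)·b = +4.98
Eliminate b (×(-220) and ×(-65), subtract): -34825·a = -122.900 → a = ∂h/∂x = +0.003529
Back-substitute: b = ∂h/∂y = -0.01630.
|∇h| = √(0.003529² + -0.01630²) = 0.01668

0.017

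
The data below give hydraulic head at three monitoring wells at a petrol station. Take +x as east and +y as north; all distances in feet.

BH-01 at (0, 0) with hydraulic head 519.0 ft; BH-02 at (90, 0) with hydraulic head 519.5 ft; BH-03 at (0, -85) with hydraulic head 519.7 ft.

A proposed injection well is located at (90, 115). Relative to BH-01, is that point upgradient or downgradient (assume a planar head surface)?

downgradient

∂h/∂x = (519.5 − 519.0) / (90 − 0) = +0.005556
∂h/∂y = (519.7 − 519.0) / (-85 − 0) = -0.008235
Head at (90, 115) = 519.0 + (+0.005556)·(90) + (-0.008235)·(115) = 518.55 ft.
That is lower than the 519.0 ft at BH-01, so the point is downgradient.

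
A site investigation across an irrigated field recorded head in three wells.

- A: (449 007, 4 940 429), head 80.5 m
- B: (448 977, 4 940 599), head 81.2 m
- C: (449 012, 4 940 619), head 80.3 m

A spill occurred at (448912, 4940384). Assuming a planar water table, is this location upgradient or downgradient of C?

With h = a·x + b·y + c and A as origin, the differences give:
  (-30)·a + 170·b = +0.7
  5·a + 190·b = -0.2
Eliminate b (×190 and ×170, subtract): -6550·a = 167.00 → a = ∂h/∂x = -0.02550
Back-substitute: b = ∂h/∂y = -0.0003817.
Head at (448912, 4940384) = 80.5 + (-0.02550)·(-95) + (-0.0003817)·(-45) = 82.94 m.
That is higher than the 80.3 m at C, so the point is upgradient.

upgradient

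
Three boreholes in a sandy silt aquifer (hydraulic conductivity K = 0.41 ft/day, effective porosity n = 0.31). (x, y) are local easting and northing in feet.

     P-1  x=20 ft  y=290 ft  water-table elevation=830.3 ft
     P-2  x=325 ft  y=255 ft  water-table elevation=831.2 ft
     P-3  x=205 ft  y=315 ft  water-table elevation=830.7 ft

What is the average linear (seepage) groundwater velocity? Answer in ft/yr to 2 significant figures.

2.0 ft/yr

With h = a·x + b·y + c and P-1 as origin, the differences give:
  305·a + (-35)·b = +0.9
  185·a + 25·b = +0.4
Eliminate b (×25 and ×(-35), subtract): 14100·a = 36.50 → a = ∂h/∂x = +0.002589
Back-substitute: b = ∂h/∂y = -0.003156.
|∇h| = √(0.002589² + -0.003156²) = 0.004082
Seepage velocity v = K·i/n = 0.41 × 0.004082 / 0.31 = 0.005399 ft/day = 1.972 ft/yr.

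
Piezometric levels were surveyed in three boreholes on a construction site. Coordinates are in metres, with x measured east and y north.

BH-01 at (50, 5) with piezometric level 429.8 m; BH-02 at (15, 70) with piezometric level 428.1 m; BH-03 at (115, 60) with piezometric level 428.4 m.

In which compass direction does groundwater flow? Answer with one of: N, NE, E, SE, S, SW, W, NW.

N

Taking BH-01 as reference: BH-02−BH-01 = (-35, 65, -1.7); BH-03−BH-01 = (65, 55, -1.4).
Determinant of the coordinate differences = (-35)·55 − 65·65 = -6150.
∂h/∂x = [(-1.7)·55 − (-1.4)·65] / -6150 = +0.0004065
∂h/∂y = [(-35)·(-1.4) − 65·(-1.7)] / -6150 = -0.02593
Flow = −∇h = (-0.0004065 east, +0.02593 north), which points north.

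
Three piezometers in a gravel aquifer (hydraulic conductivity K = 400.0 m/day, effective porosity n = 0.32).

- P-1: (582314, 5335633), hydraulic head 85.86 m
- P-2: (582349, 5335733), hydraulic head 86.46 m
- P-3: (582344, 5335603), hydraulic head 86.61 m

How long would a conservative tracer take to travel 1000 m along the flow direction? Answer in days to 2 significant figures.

Differences from P-1: to P-2 (Δx, Δy, Δh) = (35, 100, +0.60); to P-3 = (30, -30, +0.75).
Determinant of the coordinate differences = 35·(-30) − 30·100 = -4050.
∂h/∂x = [(+0.60)·(-30) − (+0.75)·100] / -4050 = +0.02296
∂h/∂y = [35·(+0.75) − 30·(+0.60)] / -4050 = -0.002037
|∇h| = √(0.02296² + -0.002037²) = 0.02305
Seepage velocity v = K·i/n = 400.0 × 0.02305 / 0.32 = 28.81 m/day.
t = 1000 / 28.81 = 34.71 days.

35 days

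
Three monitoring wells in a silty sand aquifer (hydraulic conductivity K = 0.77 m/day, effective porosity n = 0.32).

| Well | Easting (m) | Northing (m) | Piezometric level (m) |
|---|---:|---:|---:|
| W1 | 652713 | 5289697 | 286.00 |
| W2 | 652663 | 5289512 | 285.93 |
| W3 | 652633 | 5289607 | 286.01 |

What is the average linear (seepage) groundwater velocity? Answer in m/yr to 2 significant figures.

Taking W1 as reference: W2−W1 = (-50, -185, -0.07); W3−W1 = (-80, -90, +0.01).
Solve a·Δx + b·Δy = Δh: det = (-50)·(-90) − (-80)·(-185) = -10300.
∂h/∂x = [(-0.07)·(-90) − (+0.01)·(-185)] / -10300 = -0.0007913
∂h/∂y = [(-50)·(+0.01) − (-80)·(-0.07)] / -10300 = +0.0005922
|∇h| = √(-0.0007913² + 0.0005922²) = 0.0009884
Seepage velocity v = K·i/n = 0.77 × 0.0009884 / 0.32 = 0.002378 m/day = 0.8686 m/yr.

0.87 m/yr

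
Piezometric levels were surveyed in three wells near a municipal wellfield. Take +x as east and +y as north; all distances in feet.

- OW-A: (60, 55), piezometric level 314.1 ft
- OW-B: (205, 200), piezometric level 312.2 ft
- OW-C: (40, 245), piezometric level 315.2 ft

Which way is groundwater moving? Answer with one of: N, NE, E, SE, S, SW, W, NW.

Taking OW-A as reference: OW-B−OW-A = (145, 145, -1.9); OW-C−OW-A = (-20, 190, +1.1).
Solve a·Δx + b·Δy = Δh: det = 145·190 − (-20)·145 = 30450.
∂h/∂x = [(-1.9)·190 − (+1.1)·145] / 30450 = -0.01709
∂h/∂y = [145·(+1.1) − (-20)·(-1.9)] / 30450 = +0.003990
Flow = −∇h = (+0.01709 east, -0.003990 north), which points east.

E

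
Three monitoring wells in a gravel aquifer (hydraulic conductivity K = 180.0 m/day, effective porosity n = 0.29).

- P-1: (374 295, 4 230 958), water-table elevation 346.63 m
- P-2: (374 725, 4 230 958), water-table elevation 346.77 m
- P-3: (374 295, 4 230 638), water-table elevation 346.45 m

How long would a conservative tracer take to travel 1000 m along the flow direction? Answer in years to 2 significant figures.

6.8 years

∂h/∂x = (346.77 − 346.63) / (374725 − 374295) = +0.0003256
∂h/∂y = (346.45 − 346.63) / (4230638 − 4230958) = +0.0005625
|∇h| = √(0.0003256² + 0.0005625²) = 0.0006499
Seepage velocity v = K·i/n = 180.0 × 0.0006499 / 0.29 = 0.4034 m/day.
t = 1000 / 0.4034 = 2479 days = 6.79 years.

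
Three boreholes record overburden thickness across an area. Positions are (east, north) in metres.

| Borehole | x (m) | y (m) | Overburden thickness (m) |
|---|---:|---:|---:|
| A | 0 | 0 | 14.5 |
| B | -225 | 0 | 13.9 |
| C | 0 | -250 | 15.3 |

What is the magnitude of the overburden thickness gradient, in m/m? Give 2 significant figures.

∂d/∂x = (13.9 − 14.5) / (-225 − 0) = +0.002667
∂d/∂y = (15.3 − 14.5) / (-250 − 0) = -0.003200
|∇f| = √(0.002667² + -0.003200²) = 0.004166 m/m

0.0042 m/m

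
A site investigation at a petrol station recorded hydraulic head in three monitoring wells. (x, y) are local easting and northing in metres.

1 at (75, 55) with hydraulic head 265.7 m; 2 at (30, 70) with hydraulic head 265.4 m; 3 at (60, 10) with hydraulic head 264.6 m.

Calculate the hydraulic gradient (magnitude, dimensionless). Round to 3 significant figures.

0.0240

Taking 1 as reference: 2−1 = (-45, 15, -0.3); 3−1 = (-15, -45, -1.1).
Determinant of the coordinate differences = (-45)·(-45) − (-15)·15 = 2250.
∂h/∂x = [(-0.3)·(-45) − (-1.1)·15] / 2250 = +0.01333
∂h/∂y = [(-45)·(-1.1) − (-15)·(-0.3)] / 2250 = +0.02000
|∇h| = √(0.01333² + 0.02000²) = 0.02404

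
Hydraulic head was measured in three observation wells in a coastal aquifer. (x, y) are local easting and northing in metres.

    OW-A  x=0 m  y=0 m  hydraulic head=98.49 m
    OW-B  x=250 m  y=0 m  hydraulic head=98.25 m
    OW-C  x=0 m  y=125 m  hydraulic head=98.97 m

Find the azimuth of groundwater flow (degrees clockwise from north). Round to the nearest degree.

166°

∂h/∂x = (98.25 − 98.49) / (250 − 0) = -0.0009600
∂h/∂y = (98.97 − 98.49) / (125 − 0) = +0.003840
Flow direction (−∇h) has components (+0.0009600 E, -0.003840 N).
Azimuth = atan2(E, N) = atan2(+0.0009600, -0.003840) = 166.0° ≈ 166°.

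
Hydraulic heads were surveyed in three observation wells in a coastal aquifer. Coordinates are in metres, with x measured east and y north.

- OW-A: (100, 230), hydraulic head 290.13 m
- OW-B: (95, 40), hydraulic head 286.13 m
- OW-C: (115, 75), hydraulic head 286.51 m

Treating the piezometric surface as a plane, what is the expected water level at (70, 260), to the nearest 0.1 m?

Three-point gradient (reference OW-A): Δ to OW-B = (-5, -190, -4.00), Δ to OW-C = (15, -155, -3.62).
∂h/∂x = -0.01870, ∂h/∂y = +0.02154 (det = 3625).
h(70, 260) = 290.13 + (-0.01870)·(-30) + (+0.02154)·(30) = 290.13 +0.561 +0.646 = 291.337 m.

291.3 m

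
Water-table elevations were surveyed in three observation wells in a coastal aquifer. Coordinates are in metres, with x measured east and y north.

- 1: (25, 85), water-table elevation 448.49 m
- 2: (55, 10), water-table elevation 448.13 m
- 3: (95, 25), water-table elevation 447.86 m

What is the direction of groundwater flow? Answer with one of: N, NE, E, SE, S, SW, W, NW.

Three-point gradient (reference 1): Δ to 2 = (30, -75, -0.36), Δ to 3 = (70, -60, -0.63).
∂h/∂x = -0.007435, ∂h/∂y = +0.001826 (det = 3450).
Flow = −∇h = (+0.007435 east, -0.001826 north), which points east.

E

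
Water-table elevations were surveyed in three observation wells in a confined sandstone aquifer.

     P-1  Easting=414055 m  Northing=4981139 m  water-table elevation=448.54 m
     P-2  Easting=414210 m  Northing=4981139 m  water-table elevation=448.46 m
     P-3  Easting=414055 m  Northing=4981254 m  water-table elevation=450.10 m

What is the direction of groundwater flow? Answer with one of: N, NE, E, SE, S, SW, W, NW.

∂h/∂x = (448.46 − 448.54) / (414210 − 414055) = -0.0005161
∂h/∂y = (450.10 − 448.54) / (4981254 − 4981139) = +0.01357
Flow = −∇h = (+0.0005161 east, -0.01357 north), which points south.

S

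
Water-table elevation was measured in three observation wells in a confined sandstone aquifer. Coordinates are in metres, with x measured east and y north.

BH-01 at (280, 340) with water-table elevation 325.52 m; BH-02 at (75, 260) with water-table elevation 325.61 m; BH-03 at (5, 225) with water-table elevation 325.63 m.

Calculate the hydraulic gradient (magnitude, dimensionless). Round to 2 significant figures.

Differences from BH-01: to BH-02 (Δx, Δy, Δh) = (-205, -80, +0.09); to BH-03 = (-275, -115, +0.11).
Solve a·Δx + b·Δy = Δh: det = (-205)·(-115) − (-275)·(-80) = 1575.
∂h/∂x = [(+0.09)·(-115) − (+0.11)·(-80)] / 1575 = -0.0009841
∂h/∂y = [(-205)·(+0.11) − (-275)·(+0.09)] / 1575 = +0.001397
|∇h| = √(-0.0009841² + 0.001397²) = 0.001709

0.0017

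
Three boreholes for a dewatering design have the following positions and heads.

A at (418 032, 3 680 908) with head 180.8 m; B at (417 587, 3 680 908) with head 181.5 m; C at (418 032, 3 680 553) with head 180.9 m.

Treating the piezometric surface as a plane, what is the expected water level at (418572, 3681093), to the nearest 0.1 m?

∂h/∂x = (181.5 − 180.8) / (417587 − 418032) = -0.001573
∂h/∂y = (180.9 − 180.8) / (3680553 − 3680908) = -0.0002817
h(418572, 3681093) = 180.8 + (-0.001573)·(540) + (-0.0002817)·(185) = 180.8 -0.849 -0.052 = 179.898 m.

179.9 m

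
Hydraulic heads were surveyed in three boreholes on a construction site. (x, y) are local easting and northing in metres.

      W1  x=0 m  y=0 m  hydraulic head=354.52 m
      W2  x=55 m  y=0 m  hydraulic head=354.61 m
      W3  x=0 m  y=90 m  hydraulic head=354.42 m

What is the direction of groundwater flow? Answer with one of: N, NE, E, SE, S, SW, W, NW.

∂h/∂x = (354.61 − 354.52) / (55 − 0) = +0.001636
∂h/∂y = (354.42 − 354.52) / (90 − 0) = -0.001111
Flow = −∇h = (-0.001636 east, +0.001111 north), which points northwest.

NW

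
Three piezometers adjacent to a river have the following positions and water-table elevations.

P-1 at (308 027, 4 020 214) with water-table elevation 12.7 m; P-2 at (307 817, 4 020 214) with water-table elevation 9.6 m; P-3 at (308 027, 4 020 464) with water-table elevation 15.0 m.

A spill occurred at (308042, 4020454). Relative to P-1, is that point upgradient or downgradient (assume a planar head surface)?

upgradient

∂h/∂x = (9.6 − 12.7) / (307817 − 308027) = +0.01476
∂h/∂y = (15.0 − 12.7) / (4020464 − 4020214) = +0.009200
Head at (308042, 4020454) = 12.7 + (+0.01476)·(15) + (+0.009200)·(240) = 15.13 m.
That is higher than the 12.7 m at P-1, so the point is upgradient.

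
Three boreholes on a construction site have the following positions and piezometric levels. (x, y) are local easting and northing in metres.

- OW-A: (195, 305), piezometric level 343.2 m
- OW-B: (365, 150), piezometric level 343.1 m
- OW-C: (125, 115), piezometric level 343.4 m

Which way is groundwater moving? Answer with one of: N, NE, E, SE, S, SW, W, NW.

NE

Taking OW-A as reference: OW-B−OW-A = (170, -155, -0.1); OW-C−OW-A = (-70, -190, +0.2).
Determinant of the coordinate differences = 170·(-190) − (-70)·(-155) = -43150.
∂h/∂x = [(-0.1)·(-190) − (+0.2)·(-155)] / -43150 = -0.001159
∂h/∂y = [170·(+0.2) − (-70)·(-0.1)] / -43150 = -0.0006257
Flow = −∇h = (+0.001159 east, +0.0006257 north), which points northeast.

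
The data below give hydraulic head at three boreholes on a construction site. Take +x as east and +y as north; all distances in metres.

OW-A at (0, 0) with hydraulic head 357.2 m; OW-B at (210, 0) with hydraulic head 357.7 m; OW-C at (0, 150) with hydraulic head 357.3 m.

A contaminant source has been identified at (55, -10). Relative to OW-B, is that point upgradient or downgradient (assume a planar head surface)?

∂h/∂x = (357.7 − 357.2) / (210 − 0) = +0.002381
∂h/∂y = (357.3 − 357.2) / (150 − 0) = +0.0006667
Head at (55, -10) = 357.2 + (+0.002381)·(55) + (+0.0006667)·(-10) = 357.32 m.
That is lower than the 357.7 m at OW-B, so the point is downgradient.

downgradient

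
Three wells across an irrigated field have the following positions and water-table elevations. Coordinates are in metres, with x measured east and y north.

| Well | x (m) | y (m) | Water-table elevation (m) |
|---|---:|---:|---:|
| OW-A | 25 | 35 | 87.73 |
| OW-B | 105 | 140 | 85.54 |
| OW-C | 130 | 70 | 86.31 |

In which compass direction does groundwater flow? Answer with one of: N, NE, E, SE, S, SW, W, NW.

Differences from OW-A: to OW-B (Δx, Δy, Δh) = (80, 105, -2.19); to OW-C = (105, 35, -1.42).
Determinant of the coordinate differences = 80·35 − 105·105 = -8225.
∂h/∂x = [(-2.19)·35 − (-1.42)·105] / -8225 = -0.008809
∂h/∂y = [80·(-1.42) − 105·(-2.19)] / -8225 = -0.01415
Flow = −∇h = (+0.008809 east, +0.01415 north), which points northeast.

NE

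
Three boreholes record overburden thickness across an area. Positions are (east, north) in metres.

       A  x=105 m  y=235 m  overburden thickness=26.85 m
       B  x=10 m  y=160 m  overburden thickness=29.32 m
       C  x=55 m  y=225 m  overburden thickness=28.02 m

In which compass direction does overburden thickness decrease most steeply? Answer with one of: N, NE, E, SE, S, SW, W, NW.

Taking A as reference: B−A = (-95, -75, +2.47); C−A = (-50, -10, +1.17).
Solve a·Δx + b·Δy = Δd: det = (-95)·(-10) − (-50)·(-75) = -2800.
∂d/∂x = [(+2.47)·(-10) − (+1.17)·(-75)] / -2800 = -0.02252
∂d/∂y = [(-95)·(+1.17) − (-50)·(+2.47)] / -2800 = -0.004411
Steepest decrease is along −∇f = (+0.02252 E, +0.004411 N) → east.

E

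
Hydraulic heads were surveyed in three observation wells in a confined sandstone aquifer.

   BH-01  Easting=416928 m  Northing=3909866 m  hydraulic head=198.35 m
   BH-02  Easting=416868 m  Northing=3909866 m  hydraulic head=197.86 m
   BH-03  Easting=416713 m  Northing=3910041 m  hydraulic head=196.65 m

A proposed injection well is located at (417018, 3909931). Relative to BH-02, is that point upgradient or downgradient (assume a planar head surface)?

Differences from BH-01: to BH-02 (Δx, Δy, Δh) = (-60, 0, -0.49); to BH-03 = (-215, 175, -1.70).
Solve a·Δx + b·Δy = Δh: det = (-60)·175 − (-215)·0 = -10500.
∂h/∂x = [(-0.49)·175 − (-1.70)·0] / -10500 = +0.008167
∂h/∂y = [(-60)·(-1.70) − (-215)·(-0.49)] / -10500 = +0.0003190
Head at (417018, 3909931) = 198.35 + (+0.008167)·(90) + (+0.0003190)·(65) = 199.11 m.
That is higher than the 197.86 m at BH-02, so the point is upgradient.

upgradient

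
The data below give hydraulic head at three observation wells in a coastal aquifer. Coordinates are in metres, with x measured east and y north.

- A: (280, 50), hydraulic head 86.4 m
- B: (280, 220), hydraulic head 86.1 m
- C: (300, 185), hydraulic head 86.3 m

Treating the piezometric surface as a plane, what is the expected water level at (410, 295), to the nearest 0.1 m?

With h = a·x + b·y + c and A as origin, the differences give:
  0·a + 170·b = -0.3
  20·a + 135·b = -0.1
Eliminate b (×135 and ×170, subtract): -3400·a = -23.50 → a = ∂h/∂x = +0.006912
Back-substitute: b = ∂h/∂y = -0.001765.
h(410, 295) = 86.4 + (+0.006912)·(130) + (-0.001765)·(245) = 86.4 +0.899 -0.432 = 86.866 m.

86.9 m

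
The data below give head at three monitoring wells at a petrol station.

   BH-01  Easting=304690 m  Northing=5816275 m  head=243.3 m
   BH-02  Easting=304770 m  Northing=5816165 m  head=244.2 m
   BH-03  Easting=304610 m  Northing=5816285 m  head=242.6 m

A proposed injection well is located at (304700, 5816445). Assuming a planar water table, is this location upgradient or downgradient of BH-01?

Three-point gradient (reference BH-01): Δ to BH-02 = (80, -110, +0.9), Δ to BH-03 = (-80, 10, -0.7).
∂h/∂x = +0.008500, ∂h/∂y = -0.002000 (det = -8000).
Head at (304700, 5816445) = 243.3 + (+0.008500)·(10) + (-0.002000)·(170) = 243.05 m.
That is lower than the 243.3 m at BH-01, so the point is downgradient.

downgradient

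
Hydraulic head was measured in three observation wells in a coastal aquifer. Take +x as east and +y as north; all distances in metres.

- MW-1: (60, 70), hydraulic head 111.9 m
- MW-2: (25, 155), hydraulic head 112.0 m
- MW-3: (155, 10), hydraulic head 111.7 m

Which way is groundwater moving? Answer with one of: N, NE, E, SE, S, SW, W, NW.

Differences from MW-1: to MW-2 (Δx, Δy, Δh) = (-35, 85, +0.1); to MW-3 = (95, -60, -0.2).
Solve a·Δx + b·Δy = Δh: det = (-35)·(-60) − 95·85 = -5975.
∂h/∂x = [(+0.1)·(-60) − (-0.2)·85] / -5975 = -0.001841
∂h/∂y = [(-35)·(-0.2) − 95·(+0.1)] / -5975 = +0.0004184
Flow = −∇h = (+0.001841 east, -0.0004184 north), which points east.

E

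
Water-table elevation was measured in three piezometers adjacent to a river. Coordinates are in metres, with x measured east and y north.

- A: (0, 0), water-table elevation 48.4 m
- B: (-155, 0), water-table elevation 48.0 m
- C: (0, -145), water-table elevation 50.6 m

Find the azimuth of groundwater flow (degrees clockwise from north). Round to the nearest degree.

350°

∂h/∂x = (48.0 − 48.4) / (-155 − 0) = +0.002581
∂h/∂y = (50.6 − 48.4) / (-145 − 0) = -0.01517
Flow direction (−∇h) has components (-0.002581 E, +0.01517 N).
Azimuth = atan2(E, N) = atan2(-0.002581, +0.01517) = 350.3° ≈ 350°.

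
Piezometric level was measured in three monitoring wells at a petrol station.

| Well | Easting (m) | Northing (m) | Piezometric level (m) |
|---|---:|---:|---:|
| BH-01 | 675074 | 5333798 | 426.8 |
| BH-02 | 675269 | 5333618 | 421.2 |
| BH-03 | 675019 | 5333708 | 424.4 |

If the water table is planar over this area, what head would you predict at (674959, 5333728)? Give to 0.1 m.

With h = a·x + b·y + c and BH-01 as origin, the differences give:
  195·a + (-180)·b = -5.6
  (-55)·a + (-90)·b = -2.4
Eliminate b (×(-90) and ×(-180), subtract): -27450·a = 72.00 → a = ∂h/∂x = -0.002623
Back-substitute: b = ∂h/∂y = +0.02827.
h(674959, 5333728) = 426.8 + (-0.002623)·(-115) + (+0.02827)·(-70) = 426.8 +0.302 -1.979 = 425.123 m.

425.1 m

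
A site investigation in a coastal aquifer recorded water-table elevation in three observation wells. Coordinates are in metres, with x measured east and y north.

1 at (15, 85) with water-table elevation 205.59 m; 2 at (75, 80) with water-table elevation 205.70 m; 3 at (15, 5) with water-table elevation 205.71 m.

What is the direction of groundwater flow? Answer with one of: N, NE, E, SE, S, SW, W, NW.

Three-point gradient (reference 1): Δ to 2 = (60, -5, +0.11), Δ to 3 = (0, -80, +0.12).
∂h/∂x = +0.001708, ∂h/∂y = -0.001500 (det = -4800).
Flow = −∇h = (-0.001708 east, +0.001500 north), which points northwest.

NW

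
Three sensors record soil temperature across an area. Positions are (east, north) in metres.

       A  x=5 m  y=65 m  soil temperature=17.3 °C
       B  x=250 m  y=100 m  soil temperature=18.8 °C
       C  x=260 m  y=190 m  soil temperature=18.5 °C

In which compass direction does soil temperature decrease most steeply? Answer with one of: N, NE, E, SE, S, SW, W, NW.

NW

With T = a·x + b·y + c and A as origin, the differences give:
  245·a + 35·b = +1.5
  255·a + 125·b = +1.2
Eliminate b (×125 and ×35, subtract): 21700·a = 145.50 → a = ∂T/∂x = +0.006705
Back-substitute: b = ∂T/∂y = -0.004078.
Steepest decrease is along −∇f = (-0.006705 E, +0.004078 N) → northwest.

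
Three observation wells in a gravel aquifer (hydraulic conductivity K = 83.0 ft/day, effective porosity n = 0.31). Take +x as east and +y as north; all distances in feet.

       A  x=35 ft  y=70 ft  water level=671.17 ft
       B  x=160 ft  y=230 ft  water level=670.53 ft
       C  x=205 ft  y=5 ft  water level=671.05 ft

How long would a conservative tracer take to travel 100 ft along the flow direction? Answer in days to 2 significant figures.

With h = a·x + b·y + c and A as origin, the differences give:
  125·a + 160·b = -0.64
  170·a + (-65)·b = -0.12
Eliminate b (×(-65) and ×160, subtract): -35325·a = 60.800 → a = ∂h/∂x = -0.001721
Back-substitute: b = ∂h/∂y = -0.002655.
|∇h| = √(-0.001721² + -0.002655²) = 0.003164
Seepage velocity v = K·i/n = 83.0 × 0.003164 / 0.31 = 0.8471 ft/day.
t = 100 / 0.8471 = 118 days.

120 days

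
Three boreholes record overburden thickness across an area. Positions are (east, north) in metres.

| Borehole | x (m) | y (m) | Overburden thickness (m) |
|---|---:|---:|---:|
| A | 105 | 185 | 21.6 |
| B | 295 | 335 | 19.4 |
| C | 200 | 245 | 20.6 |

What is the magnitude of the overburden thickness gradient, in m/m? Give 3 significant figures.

0.00918 m/m

With d = a·x + b·y + c and A as origin, the differences give:
  190·a + 150·b = -2.2
  95·a + 60·b = -1.0
Eliminate b (×60 and ×150, subtract): -2850·a = 18.00 → a = ∂d/∂x = -0.006316
Back-substitute: b = ∂d/∂y = -0.006667.
|∇f| = √(-0.006316² + -0.006667²) = 0.009184 m/m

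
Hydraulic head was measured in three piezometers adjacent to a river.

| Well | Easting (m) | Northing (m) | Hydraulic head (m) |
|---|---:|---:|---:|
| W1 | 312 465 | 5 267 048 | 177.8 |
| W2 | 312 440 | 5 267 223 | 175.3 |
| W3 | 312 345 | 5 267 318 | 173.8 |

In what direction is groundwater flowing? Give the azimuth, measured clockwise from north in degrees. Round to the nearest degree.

Differences from W1: to W2 (Δx, Δy, Δh) = (-25, 175, -2.5); to W3 = (-120, 270, -4.0).
Determinant of the coordinate differences = (-25)·270 − (-120)·175 = 14250.
∂h/∂x = [(-2.5)·270 − (-4.0)·175] / 14250 = +0.001754
∂h/∂y = [(-25)·(-4.0) − (-120)·(-2.5)] / 14250 = -0.01404
Flow direction (−∇h) has components (-0.001754 E, +0.01404 N).
Azimuth = atan2(E, N) = atan2(-0.001754, +0.01404) = 352.9° ≈ 353°.

353°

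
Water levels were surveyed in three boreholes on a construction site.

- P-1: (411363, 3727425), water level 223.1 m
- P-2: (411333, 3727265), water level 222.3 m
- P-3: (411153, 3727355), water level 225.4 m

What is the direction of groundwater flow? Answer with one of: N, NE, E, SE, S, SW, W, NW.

SE

Differences from P-1: to P-2 (Δx, Δy, Δh) = (-30, -160, -0.8); to P-3 = (-210, -70, +2.3).
Solve a·Δx + b·Δy = Δh: det = (-30)·(-70) − (-210)·(-160) = -31500.
∂h/∂x = [(-0.8)·(-70) − (+2.3)·(-160)] / -31500 = -0.01346
∂h/∂y = [(-30)·(+2.3) − (-210)·(-0.8)] / -31500 = +0.007524
Flow = −∇h = (+0.01346 east, -0.007524 north), which points southeast.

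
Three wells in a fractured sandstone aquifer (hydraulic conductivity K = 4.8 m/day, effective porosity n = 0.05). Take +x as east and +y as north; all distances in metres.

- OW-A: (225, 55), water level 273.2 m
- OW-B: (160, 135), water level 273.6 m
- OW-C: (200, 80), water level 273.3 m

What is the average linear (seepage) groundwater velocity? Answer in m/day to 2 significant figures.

1.0 m/day

With h = a·x + b·y + c and OW-A as origin, the differences give:
  (-65)·a + 80·b = +0.4
  (-25)·a + 25·b = +0.1
Eliminate b (×25 and ×80, subtract): 375·a = 2.00 → a = ∂h/∂x = +0.005333
Back-substitute: b = ∂h/∂y = +0.009333.
|∇h| = √(0.005333² + 0.009333²) = 0.01075
Seepage velocity v = K·i/n = 4.8 × 0.01075 / 0.05 = 1.032 m/day.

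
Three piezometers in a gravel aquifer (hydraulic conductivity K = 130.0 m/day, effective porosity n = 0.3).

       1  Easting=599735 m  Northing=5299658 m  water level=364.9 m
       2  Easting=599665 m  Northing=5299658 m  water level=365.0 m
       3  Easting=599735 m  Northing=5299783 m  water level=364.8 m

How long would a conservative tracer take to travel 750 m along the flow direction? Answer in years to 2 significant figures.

2.9 years

∂h/∂x = (365.0 − 364.9) / (599665 − 599735) = -0.001429
∂h/∂y = (364.8 − 364.9) / (5299783 − 5299658) = -0.0008000
|∇h| = √(-0.001429² + -0.0008000²) = 0.001638
Seepage velocity v = K·i/n = 130.0 × 0.001638 / 0.3 = 0.7098 m/day.
t = 750 / 0.7098 = 1057 days = 2.89 years.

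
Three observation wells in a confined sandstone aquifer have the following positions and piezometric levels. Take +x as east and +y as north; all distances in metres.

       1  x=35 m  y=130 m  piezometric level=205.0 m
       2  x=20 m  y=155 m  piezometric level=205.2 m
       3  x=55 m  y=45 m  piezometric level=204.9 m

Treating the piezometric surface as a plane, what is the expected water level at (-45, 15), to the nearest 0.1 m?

206.9 m

Taking 1 as reference: 2−1 = (-15, 25, +0.2); 3−1 = (20, -85, -0.1).
Solve a·Δx + b·Δy = Δh: det = (-15)·(-85) − 20·25 = 775.
∂h/∂x = [(+0.2)·(-85) − (-0.1)·25] / 775 = -0.01871
∂h/∂y = [(-15)·(-0.1) − 20·(+0.2)] / 775 = -0.003226
h(-45, 15) = 205.0 + (-0.01871)·(-80) + (-0.003226)·(-115) = 205.0 +1.497 +0.371 = 206.868 m.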